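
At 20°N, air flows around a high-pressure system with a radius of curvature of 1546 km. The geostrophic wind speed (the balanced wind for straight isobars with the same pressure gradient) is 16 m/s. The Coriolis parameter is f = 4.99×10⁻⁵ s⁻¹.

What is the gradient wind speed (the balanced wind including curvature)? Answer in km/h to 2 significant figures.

82 km/h

Around a high, pressure-gradient force acts outward with centrifugal, so Coriolis balances both:
fV = (1/ρ)|∂P/∂n| + V²/R  →  V² − fR·V + fR·V_g = 0
With fR = 4.99×10⁻⁵ × 1546×10³ m = 77.1 m/s:
V = [fR − √((fR)² − 4 fR V_g)]/2 = [77.1 − √(77.1² − 4×77.1×16)]/2 = 22.7 m/s
Supergeostrophic (V > V_g = 16 m/s), as expected around a high.
Converting: 22.7 m/s × 3.6 = 82 km/h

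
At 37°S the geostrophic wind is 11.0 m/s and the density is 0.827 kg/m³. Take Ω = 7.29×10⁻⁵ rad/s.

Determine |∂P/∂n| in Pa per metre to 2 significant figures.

Coriolis parameter at 37°S:
f = 2Ω sin φ = 2 × 7.29×10⁻⁵ × sin 37° = 8.77×10⁻⁵ s⁻¹
Geostrophic balance rearranged: |∂P/∂n| = f ρ V_g
|∂P/∂n| = 8.77×10⁻⁵ × 0.827 × 11.0 = 7.98×10⁻⁴ Pa/m

8.0×10⁻⁴ Pa/m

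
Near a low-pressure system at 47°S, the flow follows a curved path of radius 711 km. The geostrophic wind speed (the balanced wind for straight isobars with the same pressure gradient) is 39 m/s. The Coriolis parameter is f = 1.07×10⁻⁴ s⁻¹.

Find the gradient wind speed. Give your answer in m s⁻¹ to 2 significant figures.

Around a low, centrifugal force acts outward with Coriolis, so pressure-gradient force balances both:
(1/ρ)|∂P/∂n| = fV + V²/R  →  V² + fR·V − fR·V_g = 0
With fR = 1.07×10⁻⁴ × 711×10³ m = 76.1 m/s:
V = [−fR + √((fR)² + 4 fR V_g)]/2 = [−76.1 + √(76.1² + 4×76.1×39)]/2 = 28.4 m/s
Subgeostrophic (V < V_g = 39 m/s), as expected around a low.

28 m s⁻¹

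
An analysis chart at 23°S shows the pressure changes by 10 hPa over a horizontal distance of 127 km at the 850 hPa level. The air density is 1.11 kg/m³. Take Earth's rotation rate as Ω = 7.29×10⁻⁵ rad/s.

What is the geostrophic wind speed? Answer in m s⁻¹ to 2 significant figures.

120 m s⁻¹

Coriolis parameter at 23°S:
f = 2Ω sin φ = 2 × 7.29×10⁻⁵ × sin 23° = 5.70×10⁻⁵ s⁻¹
Pressure gradient: |∂P/∂n| = 1000 Pa / 127000 m = 7.87×10⁻³ Pa/m
Geostrophic balance (pressure-gradient force = Coriolis force):
V_g = (1/(fρ)) |∂P/∂n| = 7.87×10⁻³ / (5.70×10⁻⁵ × 1.11) = 125 m/s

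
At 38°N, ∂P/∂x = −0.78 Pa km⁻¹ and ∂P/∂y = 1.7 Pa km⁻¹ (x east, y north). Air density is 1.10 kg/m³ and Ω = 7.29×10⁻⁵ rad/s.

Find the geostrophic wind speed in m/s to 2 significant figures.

19 m/s

Coriolis parameter at 38°N:
f = 2Ω sin φ = 2 × 7.29×10⁻⁵ × sin 38° = 8.98×10⁻⁵ s⁻¹
Component geostrophic relations (x east, y north):
u_g = −(1/(fρ)) ∂P/∂y,  v_g = (1/(fρ)) ∂P/∂x
u_g = −(1.7×10⁻³)/(8.98×10⁻⁵ × 1.10) = −17.2 m/s;  v_g = (−0.78×10⁻³)/(8.98×10⁻⁵ × 1.10) = −7.90 m/s
|V_g| = √(u_g² + v_g²) = 18.9 m/s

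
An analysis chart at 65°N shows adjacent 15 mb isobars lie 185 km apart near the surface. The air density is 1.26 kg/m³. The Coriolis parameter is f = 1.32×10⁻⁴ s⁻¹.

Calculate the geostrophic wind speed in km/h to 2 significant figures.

Pressure gradient: |∂P/∂n| = 1500 Pa / 185000 m = 8.11×10⁻³ Pa/m
Geostrophic balance (pressure-gradient force = Coriolis force):
V_g = (1/(fρ)) |∂P/∂n| = 8.11×10⁻³ / (1.32×10⁻⁴ × 1.26) = 48.8 m/s
Converting: 48.8 m/s × 3.6 = 180 km/h

180 km/h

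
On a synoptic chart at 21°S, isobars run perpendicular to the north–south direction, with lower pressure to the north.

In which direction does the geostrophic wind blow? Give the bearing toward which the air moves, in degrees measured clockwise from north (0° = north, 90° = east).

270°

The pressure-gradient force points toward the north (bearing 000°).
Geostrophic balance: in the Southern Hemisphere the Coriolis force deflects motion to the left, so the geostrophic wind blows 90° to the left of the pressure-gradient force (low pressure on the right).
Rotating 000° by 90° counterclockwise gives 270° — the wind blows toward the west.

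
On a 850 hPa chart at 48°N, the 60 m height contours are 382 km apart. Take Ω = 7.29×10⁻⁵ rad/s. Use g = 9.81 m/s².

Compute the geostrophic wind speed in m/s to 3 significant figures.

14.2 m/s

Coriolis parameter at 48°N:
f = 2Ω sin φ = 2 × 7.29×10⁻⁵ × sin 48° = 1.08×10⁻⁴ s⁻¹
Height gradient: |∂Z/∂n| = 60 m / 382000 m = 1.57×10⁻⁴
On a pressure surface, geostrophic balance gives V_g = (g/f)|∂Z/∂n|:
V_g = 9.81 × 1.57×10⁻⁴ / 1.08×10⁻⁴ = 14.2 m/s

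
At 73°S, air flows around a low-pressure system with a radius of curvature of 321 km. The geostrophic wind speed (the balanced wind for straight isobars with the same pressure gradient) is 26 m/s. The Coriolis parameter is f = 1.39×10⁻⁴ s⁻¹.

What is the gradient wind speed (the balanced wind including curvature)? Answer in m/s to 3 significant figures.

18.4 m/s

Around a low, centrifugal force acts outward with Coriolis, so pressure-gradient force balances both:
(1/ρ)|∂P/∂n| = fV + V²/R  →  V² + fR·V − fR·V_g = 0
With fR = 1.39×10⁻⁴ × 321×10³ m = 44.6 m/s:
V = [−fR + √((fR)² + 4 fR V_g)]/2 = [−44.6 + √(44.6² + 4×44.6×26)]/2 = 18.4 m/s
Subgeostrophic (V < V_g = 26 m/s), as expected around a low.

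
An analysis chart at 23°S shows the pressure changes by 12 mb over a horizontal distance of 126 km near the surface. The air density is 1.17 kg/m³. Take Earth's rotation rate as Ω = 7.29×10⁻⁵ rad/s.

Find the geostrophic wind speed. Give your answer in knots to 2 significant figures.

280 knots

Coriolis parameter at 23°S:
f = 2Ω sin φ = 2 × 7.29×10⁻⁵ × sin 23° = 5.70×10⁻⁵ s⁻¹
Pressure gradient: |∂P/∂n| = 1200 Pa / 126000 m = 9.52×10⁻³ Pa/m
Geostrophic balance (pressure-gradient force = Coriolis force):
V_g = (1/(fρ)) |∂P/∂n| = 9.52×10⁻³ / (5.70×10⁻⁵ × 1.17) = 143 m/s
Converting: 143 m/s × 1.944 = 280 knots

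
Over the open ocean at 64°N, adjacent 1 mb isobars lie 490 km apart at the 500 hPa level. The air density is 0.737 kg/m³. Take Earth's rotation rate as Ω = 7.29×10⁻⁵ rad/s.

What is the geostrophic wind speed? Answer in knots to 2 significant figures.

4.1 knots

Coriolis parameter at 64°N:
f = 2Ω sin φ = 2 × 7.29×10⁻⁵ × sin 64° = 1.31×10⁻⁴ s⁻¹
Pressure gradient: |∂P/∂n| = 100 Pa / 490000 m = 2.04×10⁻⁴ Pa/m
Geostrophic balance (pressure-gradient force = Coriolis force):
V_g = (1/(fρ)) |∂P/∂n| = 2.04×10⁻⁴ / (1.31×10⁻⁴ × 0.737) = 2.11 m/s
Converting: 2.11 m/s × 1.944 = 4.1 knots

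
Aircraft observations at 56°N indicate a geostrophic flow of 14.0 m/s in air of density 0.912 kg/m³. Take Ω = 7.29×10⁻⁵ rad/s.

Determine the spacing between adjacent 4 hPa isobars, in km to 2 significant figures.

260 km

Coriolis parameter at 56°N:
f = 2Ω sin φ = 2 × 7.29×10⁻⁵ × sin 56° = 1.21×10⁻⁴ s⁻¹
Geostrophic balance rearranged: |∂P/∂n| = f ρ V_g
|∂P/∂n| = 1.21×10⁻⁴ × 0.912 × 14.0 = 1.54×10⁻³ Pa/m
Isobar spacing: Δn = ΔP/|∂P/∂n| = 400 Pa / 1.54×10⁻³ Pa/m = 259182 m ≈ 260 km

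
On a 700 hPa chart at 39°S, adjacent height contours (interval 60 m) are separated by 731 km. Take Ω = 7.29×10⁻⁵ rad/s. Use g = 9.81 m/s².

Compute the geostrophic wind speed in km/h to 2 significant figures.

32 km/h

Coriolis parameter at 39°S:
f = 2Ω sin φ = 2 × 7.29×10⁻⁵ × sin 39° = 9.18×10⁻⁵ s⁻¹
Height gradient: |∂Z/∂n| = 60 m / 731000 m = 8.21×10⁻⁵
On a pressure surface, geostrophic balance gives V_g = (g/f)|∂Z/∂n|:
V_g = 9.81 × 8.21×10⁻⁵ / 9.18×10⁻⁵ = 8.78 m/s
Converting: 8.78 m/s × 3.6 = 32 km/h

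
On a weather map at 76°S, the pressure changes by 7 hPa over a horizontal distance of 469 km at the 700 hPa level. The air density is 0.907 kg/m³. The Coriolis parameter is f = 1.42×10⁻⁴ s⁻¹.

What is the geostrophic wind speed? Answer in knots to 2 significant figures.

23 knots

Pressure gradient: |∂P/∂n| = 700 Pa / 469000 m = 1.49×10⁻³ Pa/m
Geostrophic balance (pressure-gradient force = Coriolis force):
V_g = (1/(fρ)) |∂P/∂n| = 1.49×10⁻³ / (1.42×10⁻⁴ × 0.907) = 11.6 m/s
Converting: 11.6 m/s × 1.944 = 23 knots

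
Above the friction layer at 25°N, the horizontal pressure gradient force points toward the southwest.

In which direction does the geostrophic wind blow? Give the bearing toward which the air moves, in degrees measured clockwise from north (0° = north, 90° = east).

315°

The pressure-gradient force points toward the southwest (bearing 225°).
Geostrophic balance: in the Northern Hemisphere the Coriolis force deflects motion to the right, so the geostrophic wind blows 90° to the right of the pressure-gradient force (low pressure on the left).
Rotating 225° by 90° clockwise gives 315° — the wind blows toward the northwest.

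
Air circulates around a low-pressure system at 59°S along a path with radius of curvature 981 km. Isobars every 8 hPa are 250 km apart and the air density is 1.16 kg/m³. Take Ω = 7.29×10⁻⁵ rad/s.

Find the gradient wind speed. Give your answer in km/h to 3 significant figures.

Coriolis parameter at 59°S:
f = 2Ω sin φ = 2 × 7.29×10⁻⁵ × sin 59° = 1.25×10⁻⁴ s⁻¹
Pressure gradient: |∂P/∂n| = 800 Pa / 250000 m = 3.20×10⁻³ Pa/m
Geostrophic speed: V_g = |∂P/∂n|/(fρ) = 3.20×10⁻³/(1.25×10⁻⁴ × 1.16) = 22.1 m/s
Around a low, centrifugal force acts outward with Coriolis, so pressure-gradient force balances both:
(1/ρ)|∂P/∂n| = fV + V²/R  →  V² + fR·V − fR·V_g = 0
With fR = 1.25×10⁻⁴ × 981×10³ m = 123 m/s:
V = [−fR + √((fR)² + 4 fR V_g)]/2 = [−123 + √(123² + 4×123×22.1)]/2 = 19.1 m/s
Subgeostrophic (V < V_g = 22.1 m/s), as expected around a low.
Converting: 19.1 m/s × 3.6 = 68.8 km/h

68.8 km/h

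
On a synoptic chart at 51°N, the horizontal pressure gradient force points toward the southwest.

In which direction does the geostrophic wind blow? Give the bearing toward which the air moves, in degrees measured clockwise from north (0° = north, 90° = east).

The pressure-gradient force points toward the southwest (bearing 225°).
Geostrophic balance: in the Northern Hemisphere the Coriolis force deflects motion to the right, so the geostrophic wind blows 90° to the right of the pressure-gradient force (low pressure on the left).
Rotating 225° by 90° clockwise gives 315° — the wind blows toward the northwest.

315°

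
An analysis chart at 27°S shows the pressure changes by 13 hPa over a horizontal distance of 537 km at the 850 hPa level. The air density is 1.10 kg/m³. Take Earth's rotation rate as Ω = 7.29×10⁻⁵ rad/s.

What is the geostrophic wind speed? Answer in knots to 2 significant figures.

65 knots

Coriolis parameter at 27°S:
f = 2Ω sin φ = 2 × 7.29×10⁻⁵ × sin 27° = 6.62×10⁻⁵ s⁻¹
Pressure gradient: |∂P/∂n| = 1300 Pa / 537000 m = 2.42×10⁻³ Pa/m
Geostrophic balance (pressure-gradient force = Coriolis force):
V_g = (1/(fρ)) |∂P/∂n| = 2.42×10⁻³ / (6.62×10⁻⁵ × 1.10) = 33.2 m/s
Converting: 33.2 m/s × 1.944 = 65 knots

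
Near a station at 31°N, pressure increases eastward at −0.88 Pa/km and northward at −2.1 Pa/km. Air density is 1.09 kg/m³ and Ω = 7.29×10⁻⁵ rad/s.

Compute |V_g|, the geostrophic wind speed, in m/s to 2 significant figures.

Coriolis parameter at 31°N:
f = 2Ω sin φ = 2 × 7.29×10⁻⁵ × sin 31° = 7.51×10⁻⁵ s⁻¹
Component geostrophic relations (x east, y north):
u_g = −(1/(fρ)) ∂P/∂y,  v_g = (1/(fρ)) ∂P/∂x
u_g = −(−2.1×10⁻³)/(7.51×10⁻⁵ × 1.09) = 25.7 m/s;  v_g = (−0.88×10⁻³)/(7.51×10⁻⁵ × 1.09) = −10.8 m/s
|V_g| = √(u_g² + v_g²) = 27.8 m/s

28 m/s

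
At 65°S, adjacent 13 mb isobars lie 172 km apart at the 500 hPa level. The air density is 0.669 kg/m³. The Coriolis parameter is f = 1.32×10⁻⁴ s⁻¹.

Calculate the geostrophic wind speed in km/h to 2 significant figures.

310 km/h

Pressure gradient: |∂P/∂n| = 1300 Pa / 172000 m = 7.56×10⁻³ Pa/m
Geostrophic balance (pressure-gradient force = Coriolis force):
V_g = (1/(fρ)) |∂P/∂n| = 7.56×10⁻³ / (1.32×10⁻⁴ × 0.669) = 85.6 m/s
Converting: 85.6 m/s × 3.6 = 310 km/h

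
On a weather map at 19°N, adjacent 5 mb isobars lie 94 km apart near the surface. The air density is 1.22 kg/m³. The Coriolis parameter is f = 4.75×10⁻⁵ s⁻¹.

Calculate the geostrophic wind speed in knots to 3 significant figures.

178 knots

Pressure gradient: |∂P/∂n| = 500 Pa / 94000 m = 5.32×10⁻³ Pa/m
Geostrophic balance (pressure-gradient force = Coriolis force):
V_g = (1/(fρ)) |∂P/∂n| = 5.32×10⁻³ / (4.75×10⁻⁵ × 1.22) = 91.8 m/s
Converting: 91.8 m/s × 1.944 = 178 knots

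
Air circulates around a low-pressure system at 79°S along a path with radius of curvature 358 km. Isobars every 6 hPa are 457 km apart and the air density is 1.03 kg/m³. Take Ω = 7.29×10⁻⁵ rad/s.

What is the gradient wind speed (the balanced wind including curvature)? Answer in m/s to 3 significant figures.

7.74 m/s

Coriolis parameter at 79°S:
f = 2Ω sin φ = 2 × 7.29×10⁻⁵ × sin 79° = 1.43×10⁻⁴ s⁻¹
Pressure gradient: |∂P/∂n| = 600 Pa / 457000 m = 1.31×10⁻³ Pa/m
Geostrophic speed: V_g = |∂P/∂n|/(fρ) = 1.31×10⁻³/(1.43×10⁻⁴ × 1.03) = 8.91 m/s
Around a low, centrifugal force acts outward with Coriolis, so pressure-gradient force balances both:
(1/ρ)|∂P/∂n| = fV + V²/R  →  V² + fR·V − fR·V_g = 0
With fR = 1.43×10⁻⁴ × 358×10³ m = 51.2 m/s:
V = [−fR + √((fR)² + 4 fR V_g)]/2 = [−51.2 + √(51.2² + 4×51.2×8.91)]/2 = 7.74 m/s
Subgeostrophic (V < V_g = 8.91 m/s), as expected around a low.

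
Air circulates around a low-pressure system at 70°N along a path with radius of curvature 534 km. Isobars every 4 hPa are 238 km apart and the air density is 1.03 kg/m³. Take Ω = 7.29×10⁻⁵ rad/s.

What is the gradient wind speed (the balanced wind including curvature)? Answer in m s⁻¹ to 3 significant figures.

Coriolis parameter at 70°N:
f = 2Ω sin φ = 2 × 7.29×10⁻⁵ × sin 70° = 1.37×10⁻⁴ s⁻¹
Pressure gradient: |∂P/∂n| = 400 Pa / 238000 m = 1.68×10⁻³ Pa/m
Geostrophic speed: V_g = |∂P/∂n|/(fρ) = 1.68×10⁻³/(1.37×10⁻⁴ × 1.03) = 11.9 m/s
Around a low, centrifugal force acts outward with Coriolis, so pressure-gradient force balances both:
(1/ρ)|∂P/∂n| = fV + V²/R  →  V² + fR·V − fR·V_g = 0
With fR = 1.37×10⁻⁴ × 534×10³ m = 73.2 m/s:
V = [−fR + √((fR)² + 4 fR V_g)]/2 = [−73.2 + √(73.2² + 4×73.2×11.9)]/2 = 10.4 m/s
Subgeostrophic (V < V_g = 11.9 m/s), as expected around a low.

10.4 m s⁻¹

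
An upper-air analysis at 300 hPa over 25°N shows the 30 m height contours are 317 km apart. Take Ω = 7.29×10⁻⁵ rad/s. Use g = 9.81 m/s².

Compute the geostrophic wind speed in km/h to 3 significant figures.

Coriolis parameter at 25°N:
f = 2Ω sin φ = 2 × 7.29×10⁻⁵ × sin 25° = 6.16×10⁻⁵ s⁻¹
Height gradient: |∂Z/∂n| = 30 m / 317000 m = 9.46×10⁻⁵
On a pressure surface, geostrophic balance gives V_g = (g/f)|∂Z/∂n|:
V_g = 9.81 × 9.46×10⁻⁵ / 6.16×10⁻⁵ = 15.1 m/s
Converting: 15.1 m/s × 3.6 = 54.2 km/h

54.2 km/h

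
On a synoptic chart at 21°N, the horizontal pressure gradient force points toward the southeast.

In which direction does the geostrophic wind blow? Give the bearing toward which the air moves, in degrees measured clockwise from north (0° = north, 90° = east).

225°

The pressure-gradient force points toward the southeast (bearing 135°).
Geostrophic balance: in the Northern Hemisphere the Coriolis force deflects motion to the right, so the geostrophic wind blows 90° to the right of the pressure-gradient force (low pressure on the left).
Rotating 135° by 90° clockwise gives 225° — the wind blows toward the southwest.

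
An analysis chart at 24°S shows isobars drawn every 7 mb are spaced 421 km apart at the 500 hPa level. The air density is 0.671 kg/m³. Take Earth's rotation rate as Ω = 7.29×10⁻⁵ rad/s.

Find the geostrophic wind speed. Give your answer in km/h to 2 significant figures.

150 km/h

Coriolis parameter at 24°S:
f = 2Ω sin φ = 2 × 7.29×10⁻⁵ × sin 24° = 5.93×10⁻⁵ s⁻¹
Pressure gradient: |∂P/∂n| = 700 Pa / 421000 m = 1.66×10⁻³ Pa/m
Geostrophic balance (pressure-gradient force = Coriolis force):
V_g = (1/(fρ)) |∂P/∂n| = 1.66×10⁻³ / (5.93×10⁻⁵ × 0.671) = 41.8 m/s
Converting: 41.8 m/s × 3.6 = 150 km/h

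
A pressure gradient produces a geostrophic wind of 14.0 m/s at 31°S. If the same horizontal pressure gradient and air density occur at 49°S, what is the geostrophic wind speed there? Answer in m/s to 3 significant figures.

With the same pressure gradient and density, V_g ∝ 1/f ∝ 1/sin φ.
V₂ = V₁ · sin φ₁ / sin φ₂ = 14.0 × sin 31° / sin 49°
V₂ = 14.0 × 0.5150/0.7547 = 9.55 m/s

9.55 m/s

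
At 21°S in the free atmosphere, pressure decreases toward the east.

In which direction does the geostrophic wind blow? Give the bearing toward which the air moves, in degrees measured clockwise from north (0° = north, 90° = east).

000°

The pressure-gradient force points toward the east (bearing 090°).
Geostrophic balance: in the Southern Hemisphere the Coriolis force deflects motion to the left, so the geostrophic wind blows 90° to the left of the pressure-gradient force (low pressure on the right).
Rotating 090° by 90° counterclockwise gives 000° — the wind blows toward the north.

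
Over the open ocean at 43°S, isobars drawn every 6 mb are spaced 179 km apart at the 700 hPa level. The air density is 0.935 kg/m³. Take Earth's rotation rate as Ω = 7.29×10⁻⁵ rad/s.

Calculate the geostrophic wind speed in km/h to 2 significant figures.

130 km/h

Coriolis parameter at 43°S:
f = 2Ω sin φ = 2 × 7.29×10⁻⁵ × sin 43° = 9.94×10⁻⁵ s⁻¹
Pressure gradient: |∂P/∂n| = 600 Pa / 179000 m = 3.35×10⁻³ Pa/m
Geostrophic balance (pressure-gradient force = Coriolis force):
V_g = (1/(fρ)) |∂P/∂n| = 3.35×10⁻³ / (9.94×10⁻⁵ × 0.935) = 36.1 m/s
Converting: 36.1 m/s × 3.6 = 130 km/h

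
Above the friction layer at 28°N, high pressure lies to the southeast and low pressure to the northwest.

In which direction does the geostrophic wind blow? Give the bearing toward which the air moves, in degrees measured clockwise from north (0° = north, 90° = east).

045°

The pressure-gradient force points toward the northwest (bearing 315°).
Geostrophic balance: in the Northern Hemisphere the Coriolis force deflects motion to the right, so the geostrophic wind blows 90° to the right of the pressure-gradient force (low pressure on the left).
Rotating 315° by 90° clockwise gives 045° — the wind blows toward the northeast.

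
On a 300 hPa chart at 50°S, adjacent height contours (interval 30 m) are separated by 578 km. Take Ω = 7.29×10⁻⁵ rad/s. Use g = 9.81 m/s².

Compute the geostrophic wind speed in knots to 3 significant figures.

Coriolis parameter at 50°S:
f = 2Ω sin φ = 2 × 7.29×10⁻⁵ × sin 50° = 1.12×10⁻⁴ s⁻¹
Height gradient: |∂Z/∂n| = 30 m / 578000 m = 5.19×10⁻⁵
On a pressure surface, geostrophic balance gives V_g = (g/f)|∂Z/∂n|:
V_g = 9.81 × 5.19×10⁻⁵ / 1.12×10⁻⁴ = 4.56 m/s
Converting: 4.56 m/s × 1.944 = 8.86 knots

8.86 knots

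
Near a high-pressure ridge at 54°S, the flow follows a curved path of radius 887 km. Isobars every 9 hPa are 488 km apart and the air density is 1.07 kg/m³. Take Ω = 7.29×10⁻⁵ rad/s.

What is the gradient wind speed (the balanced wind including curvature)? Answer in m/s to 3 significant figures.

Coriolis parameter at 54°S:
f = 2Ω sin φ = 2 × 7.29×10⁻⁵ × sin 54° = 1.18×10⁻⁴ s⁻¹
Pressure gradient: |∂P/∂n| = 900 Pa / 488000 m = 1.84×10⁻³ Pa/m
Geostrophic speed: V_g = |∂P/∂n|/(fρ) = 1.84×10⁻³/(1.18×10⁻⁴ × 1.07) = 14.6 m/s
Around a high, pressure-gradient force acts outward with centrifugal, so Coriolis balances both:
fV = (1/ρ)|∂P/∂n| + V²/R  →  V² − fR·V + fR·V_g = 0
With fR = 1.18×10⁻⁴ × 887×10³ m = 105 m/s:
V = [fR − √((fR)² − 4 fR V_g)]/2 = [105 − √(105² − 4×105×14.6)]/2 = 17.6 m/s
Supergeostrophic (V > V_g = 14.6 m/s), as expected around a high.

17.6 m/s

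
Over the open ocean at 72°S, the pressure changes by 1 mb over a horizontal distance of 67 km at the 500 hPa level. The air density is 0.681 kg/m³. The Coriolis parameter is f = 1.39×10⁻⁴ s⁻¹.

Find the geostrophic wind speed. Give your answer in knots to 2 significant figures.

31 knots

Pressure gradient: |∂P/∂n| = 100 Pa / 67000 m = 1.49×10⁻³ Pa/m
Geostrophic balance (pressure-gradient force = Coriolis force):
V_g = (1/(fρ)) |∂P/∂n| = 1.49×10⁻³ / (1.39×10⁻⁴ × 0.681) = 15.8 m/s
Converting: 15.8 m/s × 1.944 = 31 knots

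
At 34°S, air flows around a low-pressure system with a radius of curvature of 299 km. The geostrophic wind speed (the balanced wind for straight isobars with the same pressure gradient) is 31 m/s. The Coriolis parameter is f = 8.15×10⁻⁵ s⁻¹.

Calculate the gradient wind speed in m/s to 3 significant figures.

Around a low, centrifugal force acts outward with Coriolis, so pressure-gradient force balances both:
(1/ρ)|∂P/∂n| = fV + V²/R  →  V² + fR·V − fR·V_g = 0
With fR = 8.15×10⁻⁵ × 299×10³ m = 24.4 m/s:
V = [−fR + √((fR)² + 4 fR V_g)]/2 = [−24.4 + √(24.4² + 4×24.4×31)]/2 = 17.9 m/s
Subgeostrophic (V < V_g = 31 m/s), as expected around a low.

17.9 m/s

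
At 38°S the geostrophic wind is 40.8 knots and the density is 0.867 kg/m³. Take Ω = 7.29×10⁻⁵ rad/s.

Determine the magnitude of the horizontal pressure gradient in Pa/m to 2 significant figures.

1.6×10⁻³ Pa/m

Coriolis parameter at 38°S:
f = 2Ω sin φ = 2 × 7.29×10⁻⁵ × sin 38° = 8.98×10⁻⁵ s⁻¹
Wind speed in SI: 40.8 knots = 21.0 m/s
Geostrophic balance rearranged: |∂P/∂n| = f ρ V_g
|∂P/∂n| = 8.98×10⁻⁵ × 0.867 × 21.0 = 1.63×10⁻³ Pa/m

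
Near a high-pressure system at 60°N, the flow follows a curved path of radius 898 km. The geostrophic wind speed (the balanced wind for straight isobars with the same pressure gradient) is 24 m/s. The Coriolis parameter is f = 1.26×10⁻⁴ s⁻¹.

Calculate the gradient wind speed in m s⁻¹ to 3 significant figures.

34.5 m s⁻¹

Around a high, pressure-gradient force acts outward with centrifugal, so Coriolis balances both:
fV = (1/ρ)|∂P/∂n| + V²/R  →  V² − fR·V + fR·V_g = 0
With fR = 1.26×10⁻⁴ × 898×10³ m = 113 m/s:
V = [fR − √((fR)² − 4 fR V_g)]/2 = [113 − √(113² − 4×113×24)]/2 = 34.5 m/s
Supergeostrophic (V > V_g = 24 m/s), as expected around a high.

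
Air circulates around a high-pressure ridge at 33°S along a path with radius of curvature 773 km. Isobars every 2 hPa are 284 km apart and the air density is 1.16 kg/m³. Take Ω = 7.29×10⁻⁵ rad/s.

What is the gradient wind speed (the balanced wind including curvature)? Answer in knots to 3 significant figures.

17.4 knots

Coriolis parameter at 33°S:
f = 2Ω sin φ = 2 × 7.29×10⁻⁵ × sin 33° = 7.94×10⁻⁵ s⁻¹
Pressure gradient: |∂P/∂n| = 200 Pa / 284000 m = 7.04×10⁻⁴ Pa/m
Geostrophic speed: V_g = |∂P/∂n|/(fρ) = 7.04×10⁻⁴/(7.94×10⁻⁵ × 1.16) = 7.65 m/s
Around a high, pressure-gradient force acts outward with centrifugal, so Coriolis balances both:
fV = (1/ρ)|∂P/∂n| + V²/R  →  V² − fR·V + fR·V_g = 0
With fR = 7.94×10⁻⁵ × 773×10³ m = 61.4 m/s:
V = [fR − √((fR)² − 4 fR V_g)]/2 = [61.4 − √(61.4² − 4×61.4×7.65)]/2 = 8.95 m/s
Supergeostrophic (V > V_g = 7.65 m/s), as expected around a high.
Converting: 8.95 m/s × 1.944 = 17.4 knots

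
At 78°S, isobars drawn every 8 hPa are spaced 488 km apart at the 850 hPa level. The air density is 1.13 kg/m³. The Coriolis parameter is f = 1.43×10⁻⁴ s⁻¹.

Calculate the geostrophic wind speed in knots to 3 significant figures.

Pressure gradient: |∂P/∂n| = 800 Pa / 488000 m = 1.64×10⁻³ Pa/m
Geostrophic balance (pressure-gradient force = Coriolis force):
V_g = (1/(fρ)) |∂P/∂n| = 1.64×10⁻³ / (1.43×10⁻⁴ × 1.13) = 10.1 m/s
Converting: 10.1 m/s × 1.944 = 19.7 knots

19.7 knots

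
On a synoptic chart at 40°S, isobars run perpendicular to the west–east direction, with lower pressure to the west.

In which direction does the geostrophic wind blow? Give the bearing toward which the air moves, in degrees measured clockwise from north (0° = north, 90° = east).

180°

The pressure-gradient force points toward the west (bearing 270°).
Geostrophic balance: in the Southern Hemisphere the Coriolis force deflects motion to the left, so the geostrophic wind blows 90° to the left of the pressure-gradient force (low pressure on the right).
Rotating 270° by 90° counterclockwise gives 180° — the wind blows toward the south.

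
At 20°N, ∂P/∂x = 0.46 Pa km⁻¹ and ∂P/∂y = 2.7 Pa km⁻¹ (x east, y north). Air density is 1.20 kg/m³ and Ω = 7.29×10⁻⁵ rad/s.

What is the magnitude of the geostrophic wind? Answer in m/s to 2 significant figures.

Coriolis parameter at 20°N:
f = 2Ω sin φ = 2 × 7.29×10⁻⁵ × sin 20° = 4.99×10⁻⁵ s⁻¹
Component geostrophic relations (x east, y north):
u_g = −(1/(fρ)) ∂P/∂y,  v_g = (1/(fρ)) ∂P/∂x
u_g = −(2.7×10⁻³)/(4.99×10⁻⁵ × 1.20) = −45.1 m/s;  v_g = (0.46×10⁻³)/(4.99×10⁻⁵ × 1.20) = 7.69 m/s
|V_g| = √(u_g² + v_g²) = 45.8 m/s

46 m/s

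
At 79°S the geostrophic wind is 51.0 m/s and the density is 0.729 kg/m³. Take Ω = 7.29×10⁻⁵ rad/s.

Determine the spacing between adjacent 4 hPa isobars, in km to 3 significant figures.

Coriolis parameter at 79°S:
f = 2Ω sin φ = 2 × 7.29×10⁻⁵ × sin 79° = 1.43×10⁻⁴ s⁻¹
Geostrophic balance rearranged: |∂P/∂n| = f ρ V_g
|∂P/∂n| = 1.43×10⁻⁴ × 0.729 × 51.0 = 5.32×10⁻³ Pa/m
Isobar spacing: Δn = ΔP/|∂P/∂n| = 400 Pa / 5.32×10⁻³ Pa/m = 75172 m ≈ 75.2 km

75.2 km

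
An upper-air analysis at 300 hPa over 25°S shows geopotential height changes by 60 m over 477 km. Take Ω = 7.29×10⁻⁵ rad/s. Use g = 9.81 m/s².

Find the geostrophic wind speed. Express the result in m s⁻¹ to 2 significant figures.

Coriolis parameter at 25°S:
f = 2Ω sin φ = 2 × 7.29×10⁻⁵ × sin 25° = 6.16×10⁻⁵ s⁻¹
Height gradient: |∂Z/∂n| = 60 m / 477000 m = 1.26×10⁻⁴
On a pressure surface, geostrophic balance gives V_g = (g/f)|∂Z/∂n|:
V_g = 9.81 × 1.26×10⁻⁴ / 6.16×10⁻⁵ = 20.0 m/s

20 m s⁻¹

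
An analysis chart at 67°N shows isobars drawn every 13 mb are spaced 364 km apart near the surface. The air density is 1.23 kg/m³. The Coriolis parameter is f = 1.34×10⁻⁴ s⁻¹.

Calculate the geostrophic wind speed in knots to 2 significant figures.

Pressure gradient: |∂P/∂n| = 1300 Pa / 364000 m = 3.57×10⁻³ Pa/m
Geostrophic balance (pressure-gradient force = Coriolis force):
V_g = (1/(fρ)) |∂P/∂n| = 3.57×10⁻³ / (1.34×10⁻⁴ × 1.23) = 21.7 m/s
Converting: 21.7 m/s × 1.944 = 42 knots

42 knots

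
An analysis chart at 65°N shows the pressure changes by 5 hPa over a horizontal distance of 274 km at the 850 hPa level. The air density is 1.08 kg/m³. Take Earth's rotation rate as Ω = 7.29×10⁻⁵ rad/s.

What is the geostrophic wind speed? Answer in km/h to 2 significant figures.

46 km/h

Coriolis parameter at 65°N:
f = 2Ω sin φ = 2 × 7.29×10⁻⁵ × sin 65° = 1.32×10⁻⁴ s⁻¹
Pressure gradient: |∂P/∂n| = 500 Pa / 274000 m = 1.82×10⁻³ Pa/m
Geostrophic balance (pressure-gradient force = Coriolis force):
V_g = (1/(fρ)) |∂P/∂n| = 1.82×10⁻³ / (1.32×10⁻⁴ × 1.08) = 12.8 m/s
Converting: 12.8 m/s × 3.6 = 46 km/h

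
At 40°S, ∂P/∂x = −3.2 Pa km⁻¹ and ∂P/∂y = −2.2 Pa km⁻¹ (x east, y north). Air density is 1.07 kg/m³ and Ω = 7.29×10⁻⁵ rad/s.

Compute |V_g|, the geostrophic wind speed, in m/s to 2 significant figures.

39 m/s

Coriolis parameter at 40°S:
f = 2Ω sin φ = 2 × 7.29×10⁻⁵ × sin 40° = 9.37×10⁻⁵ s⁻¹
In the Southern Hemisphere f is negative: f = −9.37×10⁻⁵ s⁻¹.
Component geostrophic relations (x east, y north):
u_g = −(1/(fρ)) ∂P/∂y,  v_g = (1/(fρ)) ∂P/∂x
u_g = −(−2.2×10⁻³)/(−9.37×10⁻⁵ × 1.07) = −21.9 m/s;  v_g = (−3.2×10⁻³)/(−9.37×10⁻⁵ × 1.07) = 31.9 m/s
|V_g| = √(u_g² + v_g²) = 38.7 m/s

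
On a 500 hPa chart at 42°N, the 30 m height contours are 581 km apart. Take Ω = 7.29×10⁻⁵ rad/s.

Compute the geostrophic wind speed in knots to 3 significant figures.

Coriolis parameter at 42°N:
f = 2Ω sin φ = 2 × 7.29×10⁻⁵ × sin 42° = 9.76×10⁻⁵ s⁻¹
Height gradient: |∂Z/∂n| = 30 m / 581000 m = 5.16×10⁻⁵
On a pressure surface, geostrophic balance gives V_g = (g/f)|∂Z/∂n|:
V_g = 9.81 × 5.16×10⁻⁵ / 9.76×10⁻⁵ = 5.19 m/s
Converting: 5.19 m/s × 1.944 = 10.1 knots

10.1 knots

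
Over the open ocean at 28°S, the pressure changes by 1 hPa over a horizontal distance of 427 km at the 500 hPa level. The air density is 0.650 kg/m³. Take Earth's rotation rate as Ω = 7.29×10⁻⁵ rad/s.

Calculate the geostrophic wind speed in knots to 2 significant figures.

10 knots

Coriolis parameter at 28°S:
f = 2Ω sin φ = 2 × 7.29×10⁻⁵ × sin 28° = 6.84×10⁻⁵ s⁻¹
Pressure gradient: |∂P/∂n| = 100 Pa / 427000 m = 2.34×10⁻⁴ Pa/m
Geostrophic balance (pressure-gradient force = Coriolis force):
V_g = (1/(fρ)) |∂P/∂n| = 2.34×10⁻⁴ / (6.84×10⁻⁵ × 0.650) = 5.26 m/s
Converting: 5.26 m/s × 1.944 = 10 knots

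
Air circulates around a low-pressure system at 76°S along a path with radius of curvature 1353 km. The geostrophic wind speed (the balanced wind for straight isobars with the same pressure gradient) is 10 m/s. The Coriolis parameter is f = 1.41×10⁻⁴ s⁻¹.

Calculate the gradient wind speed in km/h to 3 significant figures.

34.3 km/h

Around a low, centrifugal force acts outward with Coriolis, so pressure-gradient force balances both:
(1/ρ)|∂P/∂n| = fV + V²/R  →  V² + fR·V − fR·V_g = 0
With fR = 1.41×10⁻⁴ × 1353×10³ m = 191 m/s:
V = [−fR + √((fR)² + 4 fR V_g)]/2 = [−191 + √(191² + 4×191×10)]/2 = 9.52 m/s
Subgeostrophic (V < V_g = 10 m/s), as expected around a low.
Converting: 9.52 m/s × 3.6 = 34.3 km/h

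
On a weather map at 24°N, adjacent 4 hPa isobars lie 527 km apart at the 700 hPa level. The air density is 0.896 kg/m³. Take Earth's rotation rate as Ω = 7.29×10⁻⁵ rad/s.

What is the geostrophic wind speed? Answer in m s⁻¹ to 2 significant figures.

14 m s⁻¹

Coriolis parameter at 24°N:
f = 2Ω sin φ = 2 × 7.29×10⁻⁵ × sin 24° = 5.93×10⁻⁵ s⁻¹
Pressure gradient: |∂P/∂n| = 400 Pa / 527000 m = 7.59×10⁻⁴ Pa/m
Geostrophic balance (pressure-gradient force = Coriolis force):
V_g = (1/(fρ)) |∂P/∂n| = 7.59×10⁻⁴ / (5.93×10⁻⁵ × 0.896) = 14.3 m/s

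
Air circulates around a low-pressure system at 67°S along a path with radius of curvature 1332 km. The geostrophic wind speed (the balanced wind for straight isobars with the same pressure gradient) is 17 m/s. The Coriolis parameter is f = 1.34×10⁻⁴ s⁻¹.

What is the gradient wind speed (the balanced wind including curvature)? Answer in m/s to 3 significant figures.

15.6 m/s

Around a low, centrifugal force acts outward with Coriolis, so pressure-gradient force balances both:
(1/ρ)|∂P/∂n| = fV + V²/R  →  V² + fR·V − fR·V_g = 0
With fR = 1.34×10⁻⁴ × 1332×10³ m = 178 m/s:
V = [−fR + √((fR)² + 4 fR V_g)]/2 = [−178 + √(178² + 4×178×17)]/2 = 15.6 m/s
Subgeostrophic (V < V_g = 17 m/s), as expected around a low.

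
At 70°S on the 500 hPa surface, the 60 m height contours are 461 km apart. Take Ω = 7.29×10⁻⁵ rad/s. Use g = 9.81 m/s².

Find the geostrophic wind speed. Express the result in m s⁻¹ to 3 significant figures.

9.32 m s⁻¹

Coriolis parameter at 70°S:
f = 2Ω sin φ = 2 × 7.29×10⁻⁵ × sin 70° = 1.37×10⁻⁴ s⁻¹
Height gradient: |∂Z/∂n| = 60 m / 461000 m = 1.30×10⁻⁴
On a pressure surface, geostrophic balance gives V_g = (g/f)|∂Z/∂n|:
V_g = 9.81 × 1.30×10⁻⁴ / 1.37×10⁻⁴ = 9.32 m/s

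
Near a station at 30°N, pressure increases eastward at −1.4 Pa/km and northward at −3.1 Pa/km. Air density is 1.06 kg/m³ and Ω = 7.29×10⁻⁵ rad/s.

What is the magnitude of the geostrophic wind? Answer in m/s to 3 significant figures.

44.0 m/s

Coriolis parameter at 30°N:
f = 2Ω sin φ = 2 × 7.29×10⁻⁵ × sin 30° = 7.29×10⁻⁵ s⁻¹
Component geostrophic relations (x east, y north):
u_g = −(1/(fρ)) ∂P/∂y,  v_g = (1/(fρ)) ∂P/∂x
u_g = −(−3.1×10⁻³)/(7.29×10⁻⁵ × 1.06) = 40.1 m/s;  v_g = (−1.4×10⁻³)/(7.29×10⁻⁵ × 1.06) = −18.1 m/s
|V_g| = √(u_g² + v_g²) = 44.0 m/s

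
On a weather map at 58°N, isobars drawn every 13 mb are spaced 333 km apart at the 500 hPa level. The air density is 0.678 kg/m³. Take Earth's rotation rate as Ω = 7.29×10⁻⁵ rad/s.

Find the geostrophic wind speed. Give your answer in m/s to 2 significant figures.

47 m/s

Coriolis parameter at 58°N:
f = 2Ω sin φ = 2 × 7.29×10⁻⁵ × sin 58° = 1.24×10⁻⁴ s⁻¹
Pressure gradient: |∂P/∂n| = 1300 Pa / 333000 m = 3.90×10⁻³ Pa/m
Geostrophic balance (pressure-gradient force = Coriolis force):
V_g = (1/(fρ)) |∂P/∂n| = 3.90×10⁻³ / (1.24×10⁻⁴ × 0.678) = 46.6 m/s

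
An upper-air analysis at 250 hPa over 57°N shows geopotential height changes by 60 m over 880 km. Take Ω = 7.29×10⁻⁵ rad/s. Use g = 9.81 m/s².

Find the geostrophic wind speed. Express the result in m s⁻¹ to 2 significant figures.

5.5 m s⁻¹

Coriolis parameter at 57°N:
f = 2Ω sin φ = 2 × 7.29×10⁻⁵ × sin 57° = 1.22×10⁻⁴ s⁻¹
Height gradient: |∂Z/∂n| = 60 m / 880000 m = 6.82×10⁻⁵
On a pressure surface, geostrophic balance gives V_g = (g/f)|∂Z/∂n|:
V_g = 9.81 × 6.82×10⁻⁵ / 1.22×10⁻⁴ = 5.47 m/s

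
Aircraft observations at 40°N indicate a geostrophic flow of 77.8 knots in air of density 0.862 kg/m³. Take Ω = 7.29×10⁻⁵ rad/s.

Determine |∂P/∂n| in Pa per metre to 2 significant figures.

3.2×10⁻³ Pa/m

Coriolis parameter at 40°N:
f = 2Ω sin φ = 2 × 7.29×10⁻⁵ × sin 40° = 9.37×10⁻⁵ s⁻¹
Wind speed in SI: 77.8 knots = 40.0 m/s
Geostrophic balance rearranged: |∂P/∂n| = f ρ V_g
|∂P/∂n| = 9.37×10⁻⁵ × 0.862 × 40.0 = 3.23×10⁻³ Pa/m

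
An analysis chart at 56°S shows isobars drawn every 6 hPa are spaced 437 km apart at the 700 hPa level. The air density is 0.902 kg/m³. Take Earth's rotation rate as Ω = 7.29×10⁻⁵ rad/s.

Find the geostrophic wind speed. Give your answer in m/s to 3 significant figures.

12.6 m/s

Coriolis parameter at 56°S:
f = 2Ω sin φ = 2 × 7.29×10⁻⁵ × sin 56° = 1.21×10⁻⁴ s⁻¹
Pressure gradient: |∂P/∂n| = 600 Pa / 437000 m = 1.37×10⁻³ Pa/m
Geostrophic balance (pressure-gradient force = Coriolis force):
V_g = (1/(fρ)) |∂P/∂n| = 1.37×10⁻³ / (1.21×10⁻⁴ × 0.902) = 12.6 m/s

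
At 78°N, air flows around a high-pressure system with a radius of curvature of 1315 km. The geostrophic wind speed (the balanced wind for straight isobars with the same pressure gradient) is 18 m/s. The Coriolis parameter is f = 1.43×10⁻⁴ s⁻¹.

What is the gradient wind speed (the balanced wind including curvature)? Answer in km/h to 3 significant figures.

Around a high, pressure-gradient force acts outward with centrifugal, so Coriolis balances both:
fV = (1/ρ)|∂P/∂n| + V²/R  →  V² − fR·V + fR·V_g = 0
With fR = 1.43×10⁻⁴ × 1315×10³ m = 188 m/s:
V = [fR − √((fR)² − 4 fR V_g)]/2 = [188 − √(188² − 4×188×18)]/2 = 20.2 m/s
Supergeostrophic (V > V_g = 18 m/s), as expected around a high.
Converting: 20.2 m/s × 3.6 = 72.6 km/h

72.6 km/h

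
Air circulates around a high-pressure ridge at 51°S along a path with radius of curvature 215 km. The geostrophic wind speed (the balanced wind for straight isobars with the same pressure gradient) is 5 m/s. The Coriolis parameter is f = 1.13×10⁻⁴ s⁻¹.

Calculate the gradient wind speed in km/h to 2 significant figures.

Around a high, pressure-gradient force acts outward with centrifugal, so Coriolis balances both:
fV = (1/ρ)|∂P/∂n| + V²/R  →  V² − fR·V + fR·V_g = 0
With fR = 1.13×10⁻⁴ × 215×10³ m = 24.3 m/s:
V = [fR − √((fR)² − 4 fR V_g)]/2 = [24.3 − √(24.3² − 4×24.3×5)]/2 = 7.04 m/s
Supergeostrophic (V > V_g = 5 m/s), as expected around a high.
Converting: 7.04 m/s × 3.6 = 25 km/h

25 km/h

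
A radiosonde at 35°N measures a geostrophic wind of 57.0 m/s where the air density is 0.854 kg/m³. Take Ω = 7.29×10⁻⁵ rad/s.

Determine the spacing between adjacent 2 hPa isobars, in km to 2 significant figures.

Coriolis parameter at 35°N:
f = 2Ω sin φ = 2 × 7.29×10⁻⁵ × sin 35° = 8.36×10⁻⁵ s⁻¹
Geostrophic balance rearranged: |∂P/∂n| = f ρ V_g
|∂P/∂n| = 8.36×10⁻⁵ × 0.854 × 57.0 = 4.07×10⁻³ Pa/m
Isobar spacing: Δn = ΔP/|∂P/∂n| = 200 Pa / 4.07×10⁻³ Pa/m = 49130 m ≈ 49 km

49 km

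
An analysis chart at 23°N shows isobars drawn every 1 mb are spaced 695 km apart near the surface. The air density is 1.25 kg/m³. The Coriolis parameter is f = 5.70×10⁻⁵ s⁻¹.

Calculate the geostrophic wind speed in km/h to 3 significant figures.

7.27 km/h

Pressure gradient: |∂P/∂n| = 100 Pa / 695000 m = 1.44×10⁻⁴ Pa/m
Geostrophic balance (pressure-gradient force = Coriolis force):
V_g = (1/(fρ)) |∂P/∂n| = 1.44×10⁻⁴ / (5.70×10⁻⁵ × 1.25) = 2.02 m/s
Converting: 2.02 m/s × 3.6 = 7.27 km/h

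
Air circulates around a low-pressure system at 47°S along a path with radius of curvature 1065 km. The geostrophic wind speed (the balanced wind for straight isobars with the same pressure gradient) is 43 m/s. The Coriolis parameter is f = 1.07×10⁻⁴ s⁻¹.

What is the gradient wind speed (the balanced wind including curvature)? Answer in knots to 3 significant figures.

Around a low, centrifugal force acts outward with Coriolis, so pressure-gradient force balances both:
(1/ρ)|∂P/∂n| = fV + V²/R  →  V² + fR·V − fR·V_g = 0
With fR = 1.07×10⁻⁴ × 1065×10³ m = 114 m/s:
V = [−fR + √((fR)² + 4 fR V_g)]/2 = [−114 + √(114² + 4×114×43)]/2 = 33.3 m/s
Subgeostrophic (V < V_g = 43 m/s), as expected around a low.
Converting: 33.3 m/s × 1.944 = 64.7 knots

64.7 knots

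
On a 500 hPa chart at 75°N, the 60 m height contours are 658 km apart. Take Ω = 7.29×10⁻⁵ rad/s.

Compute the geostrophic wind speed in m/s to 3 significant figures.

6.35 m/s

Coriolis parameter at 75°N:
f = 2Ω sin φ = 2 × 7.29×10⁻⁵ × sin 75° = 1.41×10⁻⁴ s⁻¹
Height gradient: |∂Z/∂n| = 60 m / 658000 m = 9.12×10⁻⁵
On a pressure surface, geostrophic balance gives V_g = (g/f)|∂Z/∂n|:
V_g = 9.81 × 9.12×10⁻⁵ / 1.41×10⁻⁴ = 6.35 m/s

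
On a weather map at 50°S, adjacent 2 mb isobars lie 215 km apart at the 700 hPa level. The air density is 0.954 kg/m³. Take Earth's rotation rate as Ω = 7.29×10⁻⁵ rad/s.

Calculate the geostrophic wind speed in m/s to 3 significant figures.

Coriolis parameter at 50°S:
f = 2Ω sin φ = 2 × 7.29×10⁻⁵ × sin 50° = 1.12×10⁻⁴ s⁻¹
Pressure gradient: |∂P/∂n| = 200 Pa / 215000 m = 9.30×10⁻⁴ Pa/m
Geostrophic balance (pressure-gradient force = Coriolis force):
V_g = (1/(fρ)) |∂P/∂n| = 9.30×10⁻⁴ / (1.12×10⁻⁴ × 0.954) = 8.73 m/s

8.73 m/s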